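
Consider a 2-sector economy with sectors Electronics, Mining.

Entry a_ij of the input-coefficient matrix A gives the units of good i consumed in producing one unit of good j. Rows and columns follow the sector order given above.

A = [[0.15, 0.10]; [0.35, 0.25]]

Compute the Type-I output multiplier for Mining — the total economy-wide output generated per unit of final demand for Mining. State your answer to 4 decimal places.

I − A =
  [   0.85    -0.10]
  [  -0.35     0.75]
det(I−A) = (0.85)(0.75) − (-0.10)(-0.35) = 0.6025
adj(I−A) = [[0.75, 0.10], [0.35, 0.85]]
(I − A)⁻¹ = adj(I−A) / det(I−A) ≈
  [   1.24481     0.16598]
  [   0.58091     1.41079]
The output multiplier for sector j is the column-j sum of the Leontief inverse (I − A)⁻¹ = adj(I−A) / det(I−A).
Column 2 of adj(I−A): (0.10, 0.85); det(I−A) = 0.6025.
m_2 = (0.10 + 0.85) / 0.6025 = 0.95 / 0.6025 ≈ 1.5768.

m_2 = 1.5768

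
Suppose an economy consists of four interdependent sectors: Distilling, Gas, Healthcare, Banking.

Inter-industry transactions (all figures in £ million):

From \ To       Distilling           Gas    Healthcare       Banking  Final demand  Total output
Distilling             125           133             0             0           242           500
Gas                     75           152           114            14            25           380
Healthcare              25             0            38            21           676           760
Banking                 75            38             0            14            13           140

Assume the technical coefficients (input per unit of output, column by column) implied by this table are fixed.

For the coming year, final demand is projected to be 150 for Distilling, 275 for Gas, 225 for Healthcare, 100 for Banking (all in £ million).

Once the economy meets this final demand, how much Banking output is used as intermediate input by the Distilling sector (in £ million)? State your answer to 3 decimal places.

Technical coefficients a_ij = z_ij / X_j:
  a_DD = 125/500 = 0.25, a_GD = 75/500 = 0.15, a_HD = 25/500 = 0.05, a_BD = 75/500 = 0.15
  a_DG = 133/380 = 0.35, a_GG = 152/380 = 0.40, a_HG = 0/380 = 0.00, a_BG = 38/380 = 0.10
  a_DH = 0/760 = 0.00, a_GH = 114/760 = 0.15, a_HH = 38/760 = 0.05, a_BH = 0/760 = 0.00
  a_DB = 0/140 = 0.00, a_GB = 14/140 = 0.10, a_HB = 21/140 = 0.15, a_BB = 14/140 = 0.10
I − A =
  [   0.75    -0.35     0.00     0.00]
  [  -0.15     0.60    -0.15    -0.10]
  [  -0.05     0.00     0.95    -0.15]
  [  -0.15    -0.10     0.00     0.90]
Compute the cofactors C_ij = (−1)^(i+j)·(3×3 minor ij) of I−A; the adjugate is their transpose:
adj(I−A) = Cᵀ =
  [ 0.501250   0.299250   0.047250   0.041125]
  [ 0.152625   0.641250   0.101250   0.088125]
  [ 0.042250   0.034875   0.345000   0.061375]
  [ 0.100500   0.121125   0.019125   0.375000]
det(I−A) = Σ_j (I−A)_1j·C_1j = (0.75)(0.501250) + (-0.35)(0.152625) + (0.00)(0.042250) + (0.00)(0.100500) = 0.32251875
(I − A)⁻¹ = adj(I−A) / det(I−A) ≈
  [   1.5542     0.9279     0.1465     0.1275]
  [   0.4732     1.9883     0.3139     0.2732]
  [   0.1310     0.1081     1.0697     0.1903]
  [   0.3116     0.3756     0.0593     1.1627]
First solve x = (I − A)⁻¹ d = adj(I−A)·d / det(I−A); in particular x_D = (0.501250·150 + 0.299250·275 + 0.047250·225 + 0.041125·100) / 0.32251875 = 172.225 / 0.32251875 ≈ 533.99996.
Intermediate flow from B to D: z_BD = a_BD · x_D = 0.15 × 172.225 / 0.32251875 = 25.83375 / 0.32251875 ≈ 80.100.

z_BD = 80.100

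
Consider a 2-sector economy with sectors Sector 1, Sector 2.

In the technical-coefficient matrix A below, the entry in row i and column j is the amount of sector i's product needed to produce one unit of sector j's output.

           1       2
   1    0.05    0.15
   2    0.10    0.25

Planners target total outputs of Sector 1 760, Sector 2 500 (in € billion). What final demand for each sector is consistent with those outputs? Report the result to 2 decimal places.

I − A =
  [   0.95    -0.15]
  [  -0.10     0.75]
d = (I − A) x:
  d_1 = (+0.95)·760 + (-0.15)·500 = 647.00
  d_2 = (-0.10)·760 + (+0.75)·500 = 299.00

d_1 = 647.00, d_2 = 299.00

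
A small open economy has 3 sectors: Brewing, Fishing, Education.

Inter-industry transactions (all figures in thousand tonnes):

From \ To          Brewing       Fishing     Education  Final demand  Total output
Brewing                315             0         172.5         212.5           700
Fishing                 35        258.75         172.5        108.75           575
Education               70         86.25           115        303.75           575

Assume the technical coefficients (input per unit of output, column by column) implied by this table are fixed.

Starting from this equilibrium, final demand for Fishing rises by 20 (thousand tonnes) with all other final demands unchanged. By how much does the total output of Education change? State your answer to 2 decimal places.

Technical coefficients a_ij = z_ij / X_j:
  a_BB = 315/700 = 0.45, a_FB = 35/700 = 0.05, a_EB = 70/700 = 0.10
  a_BF = 0/575 = 0.00, a_FF = 258.75/575 = 0.45, a_EF = 86.25/575 = 0.15
  a_BE = 172.5/575 = 0.30, a_FE = 172.5/575 = 0.30, a_EE = 115/575 = 0.20
I − A =
  [   0.55     0.00    -0.30]
  [  -0.05     0.55    -0.30]
  [  -0.10    -0.15     0.80]
Cofactors of I−A, C_ij = (−1)^(i+j)·(minor ij) (rows/columns in the sector order above):
  C_11 = (0.55)(0.80) − (-0.30)(-0.15) = 0.3950
  C_12 = −[(-0.05)(0.80) − (-0.30)(-0.10)] = 0.0700
  C_13 = (-0.05)(-0.15) − (0.55)(-0.10) = 0.0625
  C_21 = −[(0.00)(0.80) − (-0.30)(-0.15)] = 0.0450
  C_22 = (0.55)(0.80) − (-0.30)(-0.10) = 0.4100
  C_23 = −[(0.55)(-0.15) − (0.00)(-0.10)] = 0.0825
  C_31 = (0.00)(-0.30) − (-0.30)(0.55) = 0.1650
  C_32 = −[(0.55)(-0.30) − (-0.30)(-0.05)] = 0.1800
  C_33 = (0.55)(0.55) − (0.00)(-0.05) = 0.3025
det(I−A) = Σ_j (I−A)_1j·C_1j = (0.55)(0.3950) + (0.00)(0.0700) + (-0.30)(0.0625) = 0.1985
adj(I−A) = Cᵀ =
  [ 0.3950   0.0450   0.1650]
  [ 0.0700   0.4100   0.1800]
  [ 0.0625   0.0825   0.3025]
(I − A)⁻¹ = adj(I−A) / det(I−A) ≈
  [   1.9899     0.2267     0.8312]
  [   0.3526     2.0655     0.9068]
  [   0.3149     0.4156     1.5239]
Δx = (I − A)⁻¹ Δd with Δd having +20 in the Fishing component and 0 elsewhere.
So Δx_E = L_EF · (+20), where L_EF = adj(I−A)_EF / det(I−A) = 0.0825 / 0.1985.
Δx_E = 0.0825 × (+20) / 0.1985 = 1.65 / 0.1985 ≈ 8.31.

Δx_E = 8.31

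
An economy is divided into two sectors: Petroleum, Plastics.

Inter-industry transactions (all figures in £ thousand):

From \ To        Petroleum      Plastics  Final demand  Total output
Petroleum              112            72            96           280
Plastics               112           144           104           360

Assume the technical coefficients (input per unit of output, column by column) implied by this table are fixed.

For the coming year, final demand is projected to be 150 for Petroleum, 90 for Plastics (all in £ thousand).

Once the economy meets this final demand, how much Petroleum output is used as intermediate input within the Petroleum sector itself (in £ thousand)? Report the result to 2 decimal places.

z_11 = 154.29

Technical coefficients a_ij = z_ij / X_j:
  a_11 = 112/280 = 0.40, a_21 = 112/280 = 0.40
  a_12 = 72/360 = 0.20, a_22 = 144/360 = 0.40
I − A =
  [   0.60    -0.20]
  [  -0.40     0.60]
det(I−A) = (0.60)(0.60) − (-0.20)(-0.40) = 0.2800
adj(I−A) = [[0.60, 0.20], [0.40, 0.60]]
(I − A)⁻¹ = adj(I−A) / det(I−A) ≈
  [   2.1429     0.7143]
  [   1.4286     2.1429]
First solve x = (I − A)⁻¹ d = adj(I−A)·d / det(I−A); in particular x_1 = (0.60·150 + 0.20·90) / 0.2800 = 108.00 / 0.2800 ≈ 385.7143.
Intermediate flow from 1 to 1: z_11 = a_11 · x_1 = 0.40 × 108.00 / 0.2800 = 43.20 / 0.2800 ≈ 154.29.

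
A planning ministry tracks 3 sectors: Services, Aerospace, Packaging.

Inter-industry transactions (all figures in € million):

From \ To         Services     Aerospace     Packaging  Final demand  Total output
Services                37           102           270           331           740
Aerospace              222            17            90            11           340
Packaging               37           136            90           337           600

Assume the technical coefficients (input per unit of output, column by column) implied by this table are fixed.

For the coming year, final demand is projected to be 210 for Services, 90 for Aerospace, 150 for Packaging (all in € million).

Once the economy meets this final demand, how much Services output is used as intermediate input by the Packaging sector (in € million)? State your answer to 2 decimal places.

Technical coefficients a_ij = z_ij / X_j:
  a_SS = 37/740 = 0.05, a_AS = 222/740 = 0.30, a_PS = 37/740 = 0.05
  a_SA = 102/340 = 0.30, a_AA = 17/340 = 0.05, a_PA = 136/340 = 0.40
  a_SP = 270/600 = 0.45, a_AP = 90/600 = 0.15, a_PP = 90/600 = 0.15
I − A =
  [   0.95    -0.30    -0.45]
  [  -0.30     0.95    -0.15]
  [  -0.05    -0.40     0.85]
Cofactors of I−A, C_ij = (−1)^(i+j)·(minor ij) (rows/columns in the sector order above):
  C_11 = (0.95)(0.85) − (-0.15)(-0.40) = 0.7475
  C_12 = −[(-0.30)(0.85) − (-0.15)(-0.05)] = 0.2625
  C_13 = (-0.30)(-0.40) − (0.95)(-0.05) = 0.1675
  C_21 = −[(-0.30)(0.85) − (-0.45)(-0.40)] = 0.4350
  C_22 = (0.95)(0.85) − (-0.45)(-0.05) = 0.7850
  C_23 = −[(0.95)(-0.40) − (-0.30)(-0.05)] = 0.3950
  C_31 = (-0.30)(-0.15) − (-0.45)(0.95) = 0.4725
  C_32 = −[(0.95)(-0.15) − (-0.45)(-0.30)] = 0.2775
  C_33 = (0.95)(0.95) − (-0.30)(-0.30) = 0.8125
det(I−A) = Σ_j (I−A)_1j·C_1j = (0.95)(0.7475) + (-0.30)(0.2625) + (-0.45)(0.1675) = 0.5560
adj(I−A) = Cᵀ =
  [ 0.7475   0.4350   0.4725]
  [ 0.2625   0.7850   0.2775]
  [ 0.1675   0.3950   0.8125]
(I − A)⁻¹ = adj(I−A) / det(I−A) ≈
  [   1.3444     0.7824     0.8498]
  [   0.4721     1.4119     0.4991]
  [   0.3013     0.7104     1.4613]
First solve x = (I − A)⁻¹ d = adj(I−A)·d / det(I−A); in particular x_P = (0.1675·210 + 0.3950·90 + 0.8125·150) / 0.5560 = 192.60 / 0.5560 ≈ 346.4029.
Intermediate flow from S to P: z_SP = a_SP · x_P = 0.45 × 192.60 / 0.5560 = 86.67 / 0.5560 ≈ 155.88.

z_SP = 155.88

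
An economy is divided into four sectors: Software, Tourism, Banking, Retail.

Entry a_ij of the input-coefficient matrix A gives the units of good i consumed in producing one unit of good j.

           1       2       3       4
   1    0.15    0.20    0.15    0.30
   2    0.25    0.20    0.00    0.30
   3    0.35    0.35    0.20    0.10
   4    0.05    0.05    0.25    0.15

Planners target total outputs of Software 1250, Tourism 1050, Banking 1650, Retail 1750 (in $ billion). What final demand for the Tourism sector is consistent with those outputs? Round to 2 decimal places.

I − A =
  [   0.85    -0.20    -0.15    -0.30]
  [  -0.25     0.80     0.00    -0.30]
  [  -0.35    -0.35     0.80    -0.10]
  [  -0.05    -0.05    -0.25     0.85]
d = (I − A) x:
  d_1 = (+0.85)·1250 + (-0.20)·1050 + (-0.15)·1650 + (-0.30)·1750 = 80.00
  d_2 = (-0.25)·1250 + (+0.80)·1050 + (+0.00)·1650 + (-0.30)·1750 = 2.50
  d_3 = (-0.35)·1250 + (-0.35)·1050 + (+0.80)·1650 + (-0.10)·1750 = 340.00
  d_4 = (-0.05)·1250 + (-0.05)·1050 + (-0.25)·1650 + (+0.85)·1750 = 960.00

d_2 = 2.50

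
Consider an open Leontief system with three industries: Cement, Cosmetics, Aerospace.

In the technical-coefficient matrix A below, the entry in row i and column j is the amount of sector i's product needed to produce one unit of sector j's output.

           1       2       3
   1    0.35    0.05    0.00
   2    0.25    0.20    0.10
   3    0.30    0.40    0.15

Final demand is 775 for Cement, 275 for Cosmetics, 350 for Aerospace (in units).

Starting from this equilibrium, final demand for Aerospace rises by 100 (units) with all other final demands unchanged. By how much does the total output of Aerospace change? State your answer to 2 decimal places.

I − A =
  [   0.65    -0.05     0.00]
  [  -0.25     0.80    -0.10]
  [  -0.30    -0.40     0.85]
Cofactors of I−A, C_ij = (−1)^(i+j)·(minor ij) (rows/columns in the sector order above):
  C_11 = (0.80)(0.85) − (-0.10)(-0.40) = 0.6400
  C_12 = −[(-0.25)(0.85) − (-0.10)(-0.30)] = 0.2425
  C_13 = (-0.25)(-0.40) − (0.80)(-0.30) = 0.3400
  C_21 = −[(-0.05)(0.85) − (0.00)(-0.40)] = 0.0425
  C_22 = (0.65)(0.85) − (0.00)(-0.30) = 0.5525
  C_23 = −[(0.65)(-0.40) − (-0.05)(-0.30)] = 0.2750
  C_31 = (-0.05)(-0.10) − (0.00)(0.80) = 0.0050
  C_32 = −[(0.65)(-0.10) − (0.00)(-0.25)] = 0.0650
  C_33 = (0.65)(0.80) − (-0.05)(-0.25) = 0.5075
det(I−A) = Σ_j (I−A)_1j·C_1j = (0.65)(0.6400) + (-0.05)(0.2425) + (0.00)(0.3400) = 0.403875
adj(I−A) = Cᵀ =
  [ 0.6400   0.0425   0.0050]
  [ 0.2425   0.5525   0.0650]
  [ 0.3400   0.2750   0.5075]
(I − A)⁻¹ = adj(I−A) / det(I−A) ≈
  [   1.5846     0.1052     0.0124]
  [   0.6004     1.3680     0.1609]
  [   0.8418     0.6809     1.2566]
Δx = (I − A)⁻¹ Δd with Δd having +100 in the Aerospace component and 0 elsewhere.
So Δx_3 = L_33 · (+100), where L_33 = adj(I−A)_33 / det(I−A) = 0.5075 / 0.403875.
Δx_3 = 0.5075 × (+100) / 0.403875 = 50.75 / 0.403875 ≈ 125.66.

Δx_3 = 125.66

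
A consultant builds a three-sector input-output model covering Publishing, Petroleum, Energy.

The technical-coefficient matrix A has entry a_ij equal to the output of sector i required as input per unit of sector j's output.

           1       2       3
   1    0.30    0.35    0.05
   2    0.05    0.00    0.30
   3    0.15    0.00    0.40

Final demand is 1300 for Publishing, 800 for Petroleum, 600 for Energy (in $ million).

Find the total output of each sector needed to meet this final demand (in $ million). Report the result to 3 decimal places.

I − A =
  [   0.70    -0.35    -0.05]
  [  -0.05     1.00    -0.30]
  [  -0.15     0.00     0.60]
Cofactors of I−A, C_ij = (−1)^(i+j)·(minor ij) (rows/columns in the sector order above):
  C_11 = (1.00)(0.60) − (-0.30)(0.00) = 0.6000
  C_12 = −[(-0.05)(0.60) − (-0.30)(-0.15)] = 0.0750
  C_13 = (-0.05)(0.00) − (1.00)(-0.15) = 0.1500
  C_21 = −[(-0.35)(0.60) − (-0.05)(0.00)] = 0.2100
  C_22 = (0.70)(0.60) − (-0.05)(-0.15) = 0.4125
  C_23 = −[(0.70)(0.00) − (-0.35)(-0.15)] = 0.0525
  C_31 = (-0.35)(-0.30) − (-0.05)(1.00) = 0.1550
  C_32 = −[(0.70)(-0.30) − (-0.05)(-0.05)] = 0.2125
  C_33 = (0.70)(1.00) − (-0.35)(-0.05) = 0.6825
det(I−A) = Σ_j (I−A)_1j·C_1j = (0.70)(0.6000) + (-0.35)(0.0750) + (-0.05)(0.1500) = 0.38625
adj(I−A) = Cᵀ =
  [ 0.6000   0.2100   0.1550]
  [ 0.0750   0.4125   0.2125]
  [ 0.1500   0.0525   0.6825]
(I − A)⁻¹ = adj(I−A) / det(I−A) ≈
  [   1.5534     0.5437     0.4013]
  [   0.1942     1.0680     0.5502]
  [   0.3883     0.1359     1.7670]
x = (I − A)⁻¹ d = adj(I−A)·d / det(I−A), with det(I−A) = 0.38625:
  x_1 = (0.6000·1300 + 0.2100·800 + 0.1550·600) / 0.38625 = 1041.00 / 0.38625 ≈ 2695.146
  x_2 = (0.0750·1300 + 0.4125·800 + 0.2125·600) / 0.38625 = 555.00 / 0.38625 ≈ 1436.893
  x_3 = (0.1500·1300 + 0.0525·800 + 0.6825·600) / 0.38625 = 646.50 / 0.38625 ≈ 1673.786

x_1 = 2695.146, x_2 = 1436.893, x_3 = 1673.786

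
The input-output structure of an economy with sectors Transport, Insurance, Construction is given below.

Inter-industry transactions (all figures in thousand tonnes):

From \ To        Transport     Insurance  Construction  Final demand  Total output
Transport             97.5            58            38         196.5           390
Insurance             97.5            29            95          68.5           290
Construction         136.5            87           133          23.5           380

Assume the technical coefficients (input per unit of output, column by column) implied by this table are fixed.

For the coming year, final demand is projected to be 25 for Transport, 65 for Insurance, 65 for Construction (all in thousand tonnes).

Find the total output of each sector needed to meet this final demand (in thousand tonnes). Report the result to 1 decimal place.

Technical coefficients a_ij = z_ij / X_j:
  a_11 = 97.5/390 = 0.25, a_21 = 97.5/390 = 0.25, a_31 = 136.5/390 = 0.35
  a_12 = 58/290 = 0.20, a_22 = 29/290 = 0.10, a_32 = 87/290 = 0.30
  a_13 = 38/380 = 0.10, a_23 = 95/380 = 0.25, a_33 = 133/380 = 0.35
I − A =
  [   0.75    -0.20    -0.10]
  [  -0.25     0.90    -0.25]
  [  -0.35    -0.30     0.65]
Cofactors of I−A, C_ij = (−1)^(i+j)·(minor ij) (rows/columns in the sector order above):
  C_11 = (0.90)(0.65) − (-0.25)(-0.30) = 0.5100
  C_12 = −[(-0.25)(0.65) − (-0.25)(-0.35)] = 0.2500
  C_13 = (-0.25)(-0.30) − (0.90)(-0.35) = 0.3900
  C_21 = −[(-0.20)(0.65) − (-0.10)(-0.30)] = 0.1600
  C_22 = (0.75)(0.65) − (-0.10)(-0.35) = 0.4525
  C_23 = −[(0.75)(-0.30) − (-0.20)(-0.35)] = 0.2950
  C_31 = (-0.20)(-0.25) − (-0.10)(0.90) = 0.1400
  C_32 = −[(0.75)(-0.25) − (-0.10)(-0.25)] = 0.2125
  C_33 = (0.75)(0.90) − (-0.20)(-0.25) = 0.6250
det(I−A) = Σ_j (I−A)_1j·C_1j = (0.75)(0.5100) + (-0.20)(0.2500) + (-0.10)(0.3900) = 0.2935
adj(I−A) = Cᵀ =
  [ 0.5100   0.1600   0.1400]
  [ 0.2500   0.4525   0.2125]
  [ 0.3900   0.2950   0.6250]
(I − A)⁻¹ = adj(I−A) / det(I−A) ≈
  [   1.7376     0.5451     0.4770]
  [   0.8518     1.5417     0.7240]
  [   1.3288     1.0051     2.1295]
x = (I − A)⁻¹ d = adj(I−A)·d / det(I−A), with det(I−A) = 0.2935:
  x_1 = (0.5100·25 + 0.1600·65 + 0.1400·65) / 0.2935 = 32.25 / 0.2935 ≈ 109.9
  x_2 = (0.2500·25 + 0.4525·65 + 0.2125·65) / 0.2935 = 49.475 / 0.2935 ≈ 168.6
  x_3 = (0.3900·25 + 0.2950·65 + 0.6250·65) / 0.2935 = 69.55 / 0.2935 ≈ 237.0

x_1 = 109.9, x_2 = 168.6, x_3 = 237.0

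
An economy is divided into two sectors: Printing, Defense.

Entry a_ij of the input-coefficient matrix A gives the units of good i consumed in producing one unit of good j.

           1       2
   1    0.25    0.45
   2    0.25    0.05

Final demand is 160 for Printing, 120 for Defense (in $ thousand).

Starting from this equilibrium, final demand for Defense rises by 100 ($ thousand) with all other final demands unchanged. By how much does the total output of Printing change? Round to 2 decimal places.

Δx_1 = 75.00

I − A =
  [   0.75    -0.45]
  [  -0.25     0.95]
det(I−A) = (0.75)(0.95) − (-0.45)(-0.25) = 0.6000
adj(I−A) = [[0.95, 0.45], [0.25, 0.75]]
(I − A)⁻¹ = adj(I−A) / det(I−A) ≈
  [   1.5833     0.7500]
  [   0.4167     1.2500]
Δx = (I − A)⁻¹ Δd with Δd having +100 in the Defense component and 0 elsewhere.
So Δx_1 = L_12 · (+100), where L_12 = adj(I−A)_12 / det(I−A) = 0.45 / 0.6000.
Δx_1 = 0.45 × (+100) / 0.6000 = 45.00 / 0.6000 = 75.00.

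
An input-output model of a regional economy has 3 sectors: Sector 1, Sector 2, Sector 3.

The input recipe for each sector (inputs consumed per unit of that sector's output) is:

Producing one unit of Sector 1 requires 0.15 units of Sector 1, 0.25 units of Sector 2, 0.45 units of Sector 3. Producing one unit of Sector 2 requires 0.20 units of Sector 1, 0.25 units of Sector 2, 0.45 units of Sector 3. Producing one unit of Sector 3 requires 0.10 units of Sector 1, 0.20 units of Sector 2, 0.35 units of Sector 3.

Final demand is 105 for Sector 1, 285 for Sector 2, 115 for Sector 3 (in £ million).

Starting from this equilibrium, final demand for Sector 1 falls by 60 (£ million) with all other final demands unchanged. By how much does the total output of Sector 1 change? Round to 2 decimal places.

I − A =
  [   0.85    -0.20    -0.10]
  [  -0.25     0.75    -0.20]
  [  -0.45    -0.45     0.65]
Cofactors of I−A, C_ij = (−1)^(i+j)·(minor ij) (rows/columns in the sector order above):
  C_11 = (0.75)(0.65) − (-0.20)(-0.45) = 0.3975
  C_12 = −[(-0.25)(0.65) − (-0.20)(-0.45)] = 0.2525
  C_13 = (-0.25)(-0.45) − (0.75)(-0.45) = 0.4500
  C_21 = −[(-0.20)(0.65) − (-0.10)(-0.45)] = 0.1750
  C_22 = (0.85)(0.65) − (-0.10)(-0.45) = 0.5075
  C_23 = −[(0.85)(-0.45) − (-0.20)(-0.45)] = 0.4725
  C_31 = (-0.20)(-0.20) − (-0.10)(0.75) = 0.1150
  C_32 = −[(0.85)(-0.20) − (-0.10)(-0.25)] = 0.1950
  C_33 = (0.85)(0.75) − (-0.20)(-0.25) = 0.5875
det(I−A) = Σ_j (I−A)_1j·C_1j = (0.85)(0.3975) + (-0.20)(0.2525) + (-0.10)(0.4500) = 0.242375
adj(I−A) = Cᵀ =
  [ 0.3975   0.1750   0.1150]
  [ 0.2525   0.5075   0.1950]
  [ 0.4500   0.4725   0.5875]
(I − A)⁻¹ = adj(I−A) / det(I−A) ≈
  [   1.6400     0.7220     0.4745]
  [   1.0418     2.0939     0.8045]
  [   1.8566     1.9495     2.4239]
Δx = (I − A)⁻¹ Δd with Δd having -60 in the Sector 1 component and 0 elsewhere.
So Δx_1 = L_11 · (-60), where L_11 = adj(I−A)_11 / det(I−A) = 0.3975 / 0.242375.
Δx_1 = 0.3975 × (-60) / 0.242375 = -23.85 / 0.242375 ≈ -98.40.

Δx_1 = -98.40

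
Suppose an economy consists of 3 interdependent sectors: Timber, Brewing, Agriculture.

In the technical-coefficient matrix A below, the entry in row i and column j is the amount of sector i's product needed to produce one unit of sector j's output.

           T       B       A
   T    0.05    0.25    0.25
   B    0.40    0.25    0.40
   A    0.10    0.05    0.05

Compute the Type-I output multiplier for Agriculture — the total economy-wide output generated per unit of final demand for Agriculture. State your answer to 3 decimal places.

m_A = 2.608

I − A =
  [   0.95    -0.25    -0.25]
  [  -0.40     0.75    -0.40]
  [  -0.10    -0.05     0.95]
Cofactors of I−A, C_ij = (−1)^(i+j)·(minor ij) (rows/columns in the sector order above):
  C_11 = (0.75)(0.95) − (-0.40)(-0.05) = 0.6925
  C_12 = −[(-0.40)(0.95) − (-0.40)(-0.10)] = 0.4200
  C_13 = (-0.40)(-0.05) − (0.75)(-0.10) = 0.0950
  C_21 = −[(-0.25)(0.95) − (-0.25)(-0.05)] = 0.2500
  C_22 = (0.95)(0.95) − (-0.25)(-0.10) = 0.8775
  C_23 = −[(0.95)(-0.05) − (-0.25)(-0.10)] = 0.0725
  C_31 = (-0.25)(-0.40) − (-0.25)(0.75) = 0.2875
  C_32 = −[(0.95)(-0.40) − (-0.25)(-0.40)] = 0.4800
  C_33 = (0.95)(0.75) − (-0.25)(-0.40) = 0.6125
det(I−A) = Σ_j (I−A)_1j·C_1j = (0.95)(0.6925) + (-0.25)(0.4200) + (-0.25)(0.0950) = 0.529125
adj(I−A) = Cᵀ =
  [ 0.6925   0.2500   0.2875]
  [ 0.4200   0.8775   0.4800]
  [ 0.0950   0.0725   0.6125]
(I − A)⁻¹ = adj(I−A) / det(I−A) ≈
  [   1.3088     0.4725     0.5433]
  [   0.7938     1.6584     0.9072]
  [   0.1795     0.1370     1.1576]
The output multiplier for sector j is the column-j sum of the Leontief inverse (I − A)⁻¹ = adj(I−A) / det(I−A).
Column A of adj(I−A): (0.2875, 0.4800, 0.6125); det(I−A) = 0.529125.
m_A = (0.2875 + 0.4800 + 0.6125) / 0.529125 = 1.38 / 0.529125 ≈ 2.608.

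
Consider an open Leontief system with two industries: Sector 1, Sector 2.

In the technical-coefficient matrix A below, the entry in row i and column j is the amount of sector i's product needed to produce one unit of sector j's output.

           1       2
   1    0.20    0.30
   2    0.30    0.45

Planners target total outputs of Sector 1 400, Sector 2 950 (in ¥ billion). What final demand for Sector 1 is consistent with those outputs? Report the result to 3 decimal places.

d_1 = 35.000

I − A =
  [   0.80    -0.30]
  [  -0.30     0.55]
d = (I − A) x:
  d_1 = (+0.80)·400 + (-0.30)·950 = 35.000
  d_2 = (-0.30)·400 + (+0.55)·950 = 402.500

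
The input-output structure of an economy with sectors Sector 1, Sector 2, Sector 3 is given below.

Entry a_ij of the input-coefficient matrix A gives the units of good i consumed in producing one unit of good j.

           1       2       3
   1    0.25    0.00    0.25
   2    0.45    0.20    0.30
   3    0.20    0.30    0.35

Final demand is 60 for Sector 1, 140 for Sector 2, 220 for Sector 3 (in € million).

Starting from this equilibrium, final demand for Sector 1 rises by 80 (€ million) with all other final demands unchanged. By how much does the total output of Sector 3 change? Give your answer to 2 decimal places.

Δx_3 = 94.87

I − A =
  [   0.75     0.00    -0.25]
  [  -0.45     0.80    -0.30]
  [  -0.20    -0.30     0.65]
Cofactors of I−A, C_ij = (−1)^(i+j)·(minor ij) (rows/columns in the sector order above):
  C_11 = (0.80)(0.65) − (-0.30)(-0.30) = 0.4300
  C_12 = −[(-0.45)(0.65) − (-0.30)(-0.20)] = 0.3525
  C_13 = (-0.45)(-0.30) − (0.80)(-0.20) = 0.2950
  C_21 = −[(0.00)(0.65) − (-0.25)(-0.30)] = 0.0750
  C_22 = (0.75)(0.65) − (-0.25)(-0.20) = 0.4375
  C_23 = −[(0.75)(-0.30) − (0.00)(-0.20)] = 0.2250
  C_31 = (0.00)(-0.30) − (-0.25)(0.80) = 0.2000
  C_32 = −[(0.75)(-0.30) − (-0.25)(-0.45)] = 0.3375
  C_33 = (0.75)(0.80) − (0.00)(-0.45) = 0.6000
det(I−A) = Σ_j (I−A)_1j·C_1j = (0.75)(0.4300) + (0.00)(0.3525) + (-0.25)(0.2950) = 0.24875
adj(I−A) = Cᵀ =
  [ 0.4300   0.0750   0.2000]
  [ 0.3525   0.4375   0.3375]
  [ 0.2950   0.2250   0.6000]
(I − A)⁻¹ = adj(I−A) / det(I−A) ≈
  [   1.7286     0.3015     0.8040]
  [   1.4171     1.7588     1.3568]
  [   1.1859     0.9045     2.4121]
Δx = (I − A)⁻¹ Δd with Δd having +80 in the Sector 1 component and 0 elsewhere.
So Δx_3 = L_31 · (+80), where L_31 = adj(I−A)_31 / det(I−A) = 0.2950 / 0.24875.
Δx_3 = 0.2950 × (+80) / 0.24875 = 23.60 / 0.24875 ≈ 94.87.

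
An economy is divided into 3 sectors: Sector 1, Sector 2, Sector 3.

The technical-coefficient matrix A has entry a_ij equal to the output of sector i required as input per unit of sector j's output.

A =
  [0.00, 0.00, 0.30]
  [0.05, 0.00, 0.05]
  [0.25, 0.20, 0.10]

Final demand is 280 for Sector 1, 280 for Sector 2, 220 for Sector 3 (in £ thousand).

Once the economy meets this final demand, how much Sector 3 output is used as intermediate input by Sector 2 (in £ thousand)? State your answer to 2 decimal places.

I − A =
  [   1.00     0.00    -0.30]
  [  -0.05     1.00    -0.05]
  [  -0.25    -0.20     0.90]
Cofactors of I−A, C_ij = (−1)^(i+j)·(minor ij) (rows/columns in the sector order above):
  C_11 = (1.00)(0.90) − (-0.05)(-0.20) = 0.8900
  C_12 = −[(-0.05)(0.90) − (-0.05)(-0.25)] = 0.0575
  C_13 = (-0.05)(-0.20) − (1.00)(-0.25) = 0.2600
  C_21 = −[(0.00)(0.90) − (-0.30)(-0.20)] = 0.0600
  C_22 = (1.00)(0.90) − (-0.30)(-0.25) = 0.8250
  C_23 = −[(1.00)(-0.20) − (0.00)(-0.25)] = 0.2000
  C_31 = (0.00)(-0.05) − (-0.30)(1.00) = 0.3000
  C_32 = −[(1.00)(-0.05) − (-0.30)(-0.05)] = 0.0650
  C_33 = (1.00)(1.00) − (0.00)(-0.05) = 1.0000
det(I−A) = Σ_j (I−A)_1j·C_1j = (1.00)(0.8900) + (0.00)(0.0575) + (-0.30)(0.2600) = 0.8120
adj(I−A) = Cᵀ =
  [ 0.8900   0.0600   0.3000]
  [ 0.0575   0.8250   0.0650]
  [ 0.2600   0.2000   1.0000]
(I − A)⁻¹ = adj(I−A) / det(I−A) ≈
  [   1.0961     0.0739     0.3695]
  [   0.0708     1.0160     0.0800]
  [   0.3202     0.2463     1.2315]
First solve x = (I − A)⁻¹ d = adj(I−A)·d / det(I−A); in particular x_2 = (0.0575·280 + 0.8250·280 + 0.0650·220) / 0.8120 = 261.40 / 0.8120 ≈ 321.9212.
Intermediate flow from 3 to 2: z_32 = a_32 · x_2 = 0.20 × 261.40 / 0.8120 = 52.28 / 0.8120 ≈ 64.38.

z_32 = 64.38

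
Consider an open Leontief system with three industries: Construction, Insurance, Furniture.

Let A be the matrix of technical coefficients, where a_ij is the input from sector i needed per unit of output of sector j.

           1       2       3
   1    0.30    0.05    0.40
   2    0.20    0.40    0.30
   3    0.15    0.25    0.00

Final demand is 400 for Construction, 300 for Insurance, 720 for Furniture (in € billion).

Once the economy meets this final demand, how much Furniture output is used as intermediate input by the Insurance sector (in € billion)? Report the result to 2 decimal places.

I − A =
  [   0.70    -0.05    -0.40]
  [  -0.20     0.60    -0.30]
  [  -0.15    -0.25     1.00]
Cofactors of I−A, C_ij = (−1)^(i+j)·(minor ij) (rows/columns in the sector order above):
  C_11 = (0.60)(1.00) − (-0.30)(-0.25) = 0.5250
  C_12 = −[(-0.20)(1.00) − (-0.30)(-0.15)] = 0.2450
  C_13 = (-0.20)(-0.25) − (0.60)(-0.15) = 0.1400
  C_21 = −[(-0.05)(1.00) − (-0.40)(-0.25)] = 0.1500
  C_22 = (0.70)(1.00) − (-0.40)(-0.15) = 0.6400
  C_23 = −[(0.70)(-0.25) − (-0.05)(-0.15)] = 0.1825
  C_31 = (-0.05)(-0.30) − (-0.40)(0.60) = 0.2550
  C_32 = −[(0.70)(-0.30) − (-0.40)(-0.20)] = 0.2900
  C_33 = (0.70)(0.60) − (-0.05)(-0.20) = 0.4100
det(I−A) = Σ_j (I−A)_1j·C_1j = (0.70)(0.5250) + (-0.05)(0.2450) + (-0.40)(0.1400) = 0.29925
adj(I−A) = Cᵀ =
  [ 0.5250   0.1500   0.2550]
  [ 0.2450   0.6400   0.2900]
  [ 0.1400   0.1825   0.4100]
(I − A)⁻¹ = adj(I−A) / det(I−A) ≈
  [   1.7544     0.5013     0.8521]
  [   0.8187     2.1387     0.9691]
  [   0.4678     0.6099     1.3701]
First solve x = (I − A)⁻¹ d = adj(I−A)·d / det(I−A); in particular x_2 = (0.2450·400 + 0.6400·300 + 0.2900·720) / 0.29925 = 498.80 / 0.29925 ≈ 1666.8338.
Intermediate flow from 3 to 2: z_32 = a_32 · x_2 = 0.25 × 498.80 / 0.29925 = 124.70 / 0.29925 ≈ 416.71.

z_32 = 416.71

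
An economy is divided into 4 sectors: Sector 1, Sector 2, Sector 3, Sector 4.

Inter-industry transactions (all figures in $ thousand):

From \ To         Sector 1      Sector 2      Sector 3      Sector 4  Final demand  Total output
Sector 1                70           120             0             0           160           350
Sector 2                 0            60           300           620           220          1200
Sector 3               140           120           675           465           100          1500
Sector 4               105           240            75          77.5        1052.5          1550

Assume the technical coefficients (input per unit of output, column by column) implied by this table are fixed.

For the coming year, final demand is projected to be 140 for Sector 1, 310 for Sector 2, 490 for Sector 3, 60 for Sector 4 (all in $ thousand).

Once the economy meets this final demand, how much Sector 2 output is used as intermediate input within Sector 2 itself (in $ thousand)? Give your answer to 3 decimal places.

Technical coefficients a_ij = z_ij / X_j:
  a_11 = 70/350 = 0.20, a_21 = 0/350 = 0.00, a_31 = 140/350 = 0.40, a_41 = 105/350 = 0.30
  a_12 = 120/1200 = 0.10, a_22 = 60/1200 = 0.05, a_32 = 120/1200 = 0.10, a_42 = 240/1200 = 0.20
  a_13 = 0/1500 = 0.00, a_23 = 300/1500 = 0.20, a_33 = 675/1500 = 0.45, a_43 = 75/1500 = 0.05
  a_14 = 0/1550 = 0.00, a_24 = 620/1550 = 0.40, a_34 = 465/1550 = 0.30, a_44 = 77.5/1550 = 0.05
I − A =
  [   0.80    -0.10     0.00     0.00]
  [   0.00     0.95    -0.20    -0.40]
  [  -0.40    -0.10     0.55    -0.30]
  [  -0.30    -0.20    -0.05     0.95]
Compute the cofactors C_ij = (−1)^(i+j)·(3×3 minor ij) of I−A; the adjugate is their transpose:
adj(I−A) = Cᵀ =
  [ 0.405125   0.050750   0.021000   0.028000]
  [ 0.168000   0.406000   0.168000   0.224000]
  [ 0.426500   0.171000   0.646000   0.276000]
  [ 0.185750   0.110500   0.076000   0.394000]
det(I−A) = Σ_j (I−A)_1j·C_1j = (0.80)(0.405125) + (-0.10)(0.168000) + (0.00)(0.426500) + (0.00)(0.185750) = 0.3073
(I − A)⁻¹ = adj(I−A) / det(I−A) ≈
  [   1.3183     0.1651     0.0683     0.0911]
  [   0.5467     1.3212     0.5467     0.7289]
  [   1.3879     0.5565     2.1022     0.8981]
  [   0.6045     0.3596     0.2473     1.2821]
First solve x = (I − A)⁻¹ d = adj(I−A)·d / det(I−A); in particular x_2 = (0.168000·140 + 0.406000·310 + 0.168000·490 + 0.224000·60) / 0.3073 = 245.14 / 0.3073 ≈ 797.72210.
Intermediate flow from 2 to 2: z_22 = a_22 · x_2 = 0.05 × 245.14 / 0.3073 = 12.257 / 0.3073 ≈ 39.886.

z_22 = 39.886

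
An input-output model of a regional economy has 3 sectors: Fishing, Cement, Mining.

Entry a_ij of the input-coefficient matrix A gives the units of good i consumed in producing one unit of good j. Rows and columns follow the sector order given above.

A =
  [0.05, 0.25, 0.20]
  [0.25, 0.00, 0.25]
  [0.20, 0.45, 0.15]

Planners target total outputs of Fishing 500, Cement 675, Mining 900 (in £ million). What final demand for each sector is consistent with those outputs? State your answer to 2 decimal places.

I − A =
  [   0.95    -0.25    -0.20]
  [  -0.25     1.00    -0.25]
  [  -0.20    -0.45     0.85]
d = (I − A) x:
  d_F = (+0.95)·500 + (-0.25)·675 + (-0.20)·900 = 126.25
  d_C = (-0.25)·500 + (+1.00)·675 + (-0.25)·900 = 325.00
  d_M = (-0.20)·500 + (-0.45)·675 + (+0.85)·900 = 361.25

d_F = 126.25, d_C = 325.00, d_M = 361.25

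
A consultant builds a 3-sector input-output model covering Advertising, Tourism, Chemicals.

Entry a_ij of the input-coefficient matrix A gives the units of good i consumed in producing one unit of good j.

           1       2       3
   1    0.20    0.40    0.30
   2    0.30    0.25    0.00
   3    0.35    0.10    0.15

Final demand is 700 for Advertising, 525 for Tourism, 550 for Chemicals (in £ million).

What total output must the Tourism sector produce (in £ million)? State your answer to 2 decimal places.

I − A =
  [   0.80    -0.40    -0.30]
  [  -0.30     0.75     0.00]
  [  -0.35    -0.10     0.85]
Cofactors of I−A, C_ij = (−1)^(i+j)·(minor ij) (rows/columns in the sector order above):
  C_11 = (0.75)(0.85) − (0.00)(-0.10) = 0.6375
  C_12 = −[(-0.30)(0.85) − (0.00)(-0.35)] = 0.2550
  C_13 = (-0.30)(-0.10) − (0.75)(-0.35) = 0.2925
  C_21 = −[(-0.40)(0.85) − (-0.30)(-0.10)] = 0.3700
  C_22 = (0.80)(0.85) − (-0.30)(-0.35) = 0.5750
  C_23 = −[(0.80)(-0.10) − (-0.40)(-0.35)] = 0.2200
  C_31 = (-0.40)(0.00) − (-0.30)(0.75) = 0.2250
  C_32 = −[(0.80)(0.00) − (-0.30)(-0.30)] = 0.0900
  C_33 = (0.80)(0.75) − (-0.40)(-0.30) = 0.4800
det(I−A) = Σ_j (I−A)_1j·C_1j = (0.80)(0.6375) + (-0.40)(0.2550) + (-0.30)(0.2925) = 0.32025
adj(I−A) = Cᵀ =
  [ 0.6375   0.3700   0.2250]
  [ 0.2550   0.5750   0.0900]
  [ 0.2925   0.2200   0.4800]
(I − A)⁻¹ = adj(I−A) / det(I−A) ≈
  [   1.9906     1.1553     0.7026]
  [   0.7963     1.7955     0.2810]
  [   0.9133     0.6870     1.4988]
x = (I − A)⁻¹ d = adj(I−A)·d / det(I−A), with det(I−A) = 0.32025:
  x_1 = (0.6375·700 + 0.3700·525 + 0.2250·550) / 0.32025 = 764.25 / 0.32025 ≈ 2386.42
  x_2 = (0.2550·700 + 0.5750·525 + 0.0900·550) / 0.32025 = 529.875 / 0.32025 ≈ 1654.57
  x_3 = (0.2925·700 + 0.2200·525 + 0.4800·550) / 0.32025 = 584.25 / 0.32025 ≈ 1824.36

x_2 = 1654.57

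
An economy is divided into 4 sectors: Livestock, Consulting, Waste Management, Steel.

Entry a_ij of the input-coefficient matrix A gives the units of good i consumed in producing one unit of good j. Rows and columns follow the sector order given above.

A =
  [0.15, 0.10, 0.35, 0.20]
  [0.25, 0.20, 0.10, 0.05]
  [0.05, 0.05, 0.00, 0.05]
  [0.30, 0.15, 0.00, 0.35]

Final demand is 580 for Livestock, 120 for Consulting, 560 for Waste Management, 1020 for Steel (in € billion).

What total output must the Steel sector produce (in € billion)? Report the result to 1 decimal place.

I − A =
  [   0.85    -0.10    -0.35    -0.20]
  [  -0.25     0.80    -0.10    -0.05]
  [  -0.05    -0.05     1.00    -0.05]
  [  -0.30    -0.15     0.00     0.65]
Compute the cofactors C_ij = (−1)^(i+j)·(3×3 minor ij) of I−A; the adjugate is their transpose:
adj(I−A) = Cᵀ =
  [ 0.508500   0.109000   0.188875   0.179375]
  [ 0.182250   0.475875   0.111375   0.101250]
  [ 0.048375   0.037250   0.362375   0.045625]
  [ 0.276750   0.160125   0.112875   0.631875]
det(I−A) = Σ_j (I−A)_1j·C_1j = (0.85)(0.508500) + (-0.10)(0.182250) + (-0.35)(0.048375) + (-0.20)(0.276750) = 0.34171875
(I − A)⁻¹ = adj(I−A) / det(I−A) ≈
  [   1.4881     0.3190     0.5527     0.5249]
  [   0.5333     1.3926     0.3259     0.2963]
  [   0.1416     0.1090     1.0604     0.1335]
  [   0.8099     0.4686     0.3303     1.8491]
x = (I − A)⁻¹ d = adj(I−A)·d / det(I−A), with det(I−A) = 0.34171875:
  x_1 = (0.508500·580 + 0.109000·120 + 0.188875·560 + 0.179375·1020) / 0.34171875 = 596.7425 / 0.34171875 ≈ 1746.3
  x_2 = (0.182250·580 + 0.475875·120 + 0.111375·560 + 0.101250·1020) / 0.34171875 = 328.455 / 0.34171875 ≈ 961.2
  x_3 = (0.048375·580 + 0.037250·120 + 0.362375·560 + 0.045625·1020) / 0.34171875 = 281.995 / 0.34171875 ≈ 825.2
  x_4 = (0.276750·580 + 0.160125·120 + 0.112875·560 + 0.631875·1020) / 0.34171875 = 887.4525 / 0.34171875 ≈ 2597.0

x_4 = 2597.0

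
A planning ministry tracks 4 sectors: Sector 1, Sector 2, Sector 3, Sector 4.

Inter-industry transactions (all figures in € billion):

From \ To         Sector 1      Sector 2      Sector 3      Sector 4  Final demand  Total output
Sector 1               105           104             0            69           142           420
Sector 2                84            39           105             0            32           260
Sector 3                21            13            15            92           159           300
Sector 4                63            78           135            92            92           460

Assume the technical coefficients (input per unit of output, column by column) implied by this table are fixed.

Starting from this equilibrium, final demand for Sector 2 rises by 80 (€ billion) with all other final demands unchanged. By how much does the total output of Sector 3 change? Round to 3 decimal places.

Δx_3 = 27.150

Technical coefficients a_ij = z_ij / X_j:
  a_11 = 105/420 = 0.25, a_21 = 84/420 = 0.20, a_31 = 21/420 = 0.05, a_41 = 63/420 = 0.15
  a_12 = 104/260 = 0.40, a_22 = 39/260 = 0.15, a_32 = 13/260 = 0.05, a_42 = 78/260 = 0.30
  a_13 = 0/300 = 0.00, a_23 = 105/300 = 0.35, a_33 = 15/300 = 0.05, a_43 = 135/300 = 0.45
  a_14 = 69/460 = 0.15, a_24 = 0/460 = 0.00, a_34 = 92/460 = 0.20, a_44 = 92/460 = 0.20
I − A =
  [   0.75    -0.40     0.00    -0.15]
  [  -0.20     0.85    -0.35     0.00]
  [  -0.05    -0.05     0.95    -0.20]
  [  -0.15    -0.30    -0.45     0.80]
Compute the cofactors C_ij = (−1)^(i+j)·(3×3 minor ij) of I−A; the adjugate is their transpose:
adj(I−A) = Cᵀ =
  [ 0.534500   0.314125   0.185125   0.146500]
  [ 0.158500   0.477750   0.215625   0.083625]
  [ 0.079500   0.104125   0.417875   0.119375]
  [ 0.204375   0.296625   0.350625   0.509500]
det(I−A) = Σ_j (I−A)_1j·C_1j = (0.75)(0.534500) + (-0.40)(0.158500) + (0.00)(0.079500) + (-0.15)(0.204375) = 0.30681875
(I − A)⁻¹ = adj(I−A) / det(I−A) ≈
  [   1.7421     1.0238     0.6034     0.4775]
  [   0.5166     1.5571     0.7028     0.2726]
  [   0.2591     0.3394     1.3620     0.3891]
  [   0.6661     0.9668     1.1428     1.6606]
Δx = (I − A)⁻¹ Δd with Δd having +80 in the Sector 2 component and 0 elsewhere.
So Δx_3 = L_32 · (+80), where L_32 = adj(I−A)_32 / det(I−A) = 0.104125 / 0.30681875.
Δx_3 = 0.104125 × (+80) / 0.30681875 = 8.33 / 0.30681875 ≈ 27.150.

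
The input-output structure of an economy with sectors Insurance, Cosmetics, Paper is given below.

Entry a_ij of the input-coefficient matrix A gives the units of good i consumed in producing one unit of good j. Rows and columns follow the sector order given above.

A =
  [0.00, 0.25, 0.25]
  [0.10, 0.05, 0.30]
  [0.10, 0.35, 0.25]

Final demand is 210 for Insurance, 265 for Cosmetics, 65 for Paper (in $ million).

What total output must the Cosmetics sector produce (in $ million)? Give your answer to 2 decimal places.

I − A =
  [   1.00    -0.25    -0.25]
  [  -0.10     0.95    -0.30]
  [  -0.10    -0.35     0.75]
Cofactors of I−A, C_ij = (−1)^(i+j)·(minor ij) (rows/columns in the sector order above):
  C_11 = (0.95)(0.75) − (-0.30)(-0.35) = 0.6075
  C_12 = −[(-0.10)(0.75) − (-0.30)(-0.10)] = 0.1050
  C_13 = (-0.10)(-0.35) − (0.95)(-0.10) = 0.1300
  C_21 = −[(-0.25)(0.75) − (-0.25)(-0.35)] = 0.2750
  C_22 = (1.00)(0.75) − (-0.25)(-0.10) = 0.7250
  C_23 = −[(1.00)(-0.35) − (-0.25)(-0.10)] = 0.3750
  C_31 = (-0.25)(-0.30) − (-0.25)(0.95) = 0.3125
  C_32 = −[(1.00)(-0.30) − (-0.25)(-0.10)] = 0.3250
  C_33 = (1.00)(0.95) − (-0.25)(-0.10) = 0.9250
det(I−A) = Σ_j (I−A)_1j·C_1j = (1.00)(0.6075) + (-0.25)(0.1050) + (-0.25)(0.1300) = 0.54875
adj(I−A) = Cᵀ =
  [ 0.6075   0.2750   0.3125]
  [ 0.1050   0.7250   0.3250]
  [ 0.1300   0.3750   0.9250]
(I − A)⁻¹ = adj(I−A) / det(I−A) ≈
  [   1.1071     0.5011     0.5695]
  [   0.1913     1.3212     0.5923]
  [   0.2369     0.6834     1.6856]
x = (I − A)⁻¹ d = adj(I−A)·d / det(I−A), with det(I−A) = 0.54875:
  x_1 = (0.6075·210 + 0.2750·265 + 0.3125·65) / 0.54875 = 220.7625 / 0.54875 ≈ 402.30
  x_2 = (0.1050·210 + 0.7250·265 + 0.3250·65) / 0.54875 = 235.30 / 0.54875 ≈ 428.79
  x_3 = (0.1300·210 + 0.3750·265 + 0.9250·65) / 0.54875 = 186.80 / 0.54875 ≈ 340.41

x_2 = 428.79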